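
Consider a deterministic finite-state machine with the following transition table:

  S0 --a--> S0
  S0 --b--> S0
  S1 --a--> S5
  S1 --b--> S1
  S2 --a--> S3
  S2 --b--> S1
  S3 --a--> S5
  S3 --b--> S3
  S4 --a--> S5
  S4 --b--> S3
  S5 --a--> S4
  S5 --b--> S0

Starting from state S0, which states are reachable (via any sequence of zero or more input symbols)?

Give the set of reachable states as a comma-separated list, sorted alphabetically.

Answer: S0

Derivation:
BFS from S0:
  visit S0: S0--a-->S0 (seen), S0--b-->S0 (seen)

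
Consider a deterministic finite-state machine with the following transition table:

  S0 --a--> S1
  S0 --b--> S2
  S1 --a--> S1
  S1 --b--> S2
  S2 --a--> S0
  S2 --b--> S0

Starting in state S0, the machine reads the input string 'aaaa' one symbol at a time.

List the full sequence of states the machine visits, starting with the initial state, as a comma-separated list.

Start: S0
  read 'a': S0 --a--> S1
  read 'a': S1 --a--> S1
  read 'a': S1 --a--> S1
  read 'a': S1 --a--> S1

Answer: S0, S1, S1, S1, S1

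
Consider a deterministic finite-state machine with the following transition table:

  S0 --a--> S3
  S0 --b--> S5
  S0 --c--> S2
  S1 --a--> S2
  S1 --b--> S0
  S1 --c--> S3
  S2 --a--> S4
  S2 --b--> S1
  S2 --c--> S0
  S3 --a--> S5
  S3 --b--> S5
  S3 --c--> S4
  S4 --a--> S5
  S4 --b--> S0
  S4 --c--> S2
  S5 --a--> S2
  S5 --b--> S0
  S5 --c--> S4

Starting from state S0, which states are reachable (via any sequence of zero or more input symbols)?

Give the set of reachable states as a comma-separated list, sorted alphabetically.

Answer: S0, S1, S2, S3, S4, S5

Derivation:
BFS from S0:
  visit S0: S0--a-->S3 (new), S0--b-->S5 (new), S0--c-->S2 (new)
  visit S3: S3--a-->S5 (seen), S3--b-->S5 (seen), S3--c-->S4 (new)
  visit S5: S5--a-->S2 (seen), S5--b-->S0 (seen), S5--c-->S4 (seen)
  visit S2: S2--a-->S4 (seen), S2--b-->S1 (new), S2--c-->S0 (seen)
  visit S4: S4--a-->S5 (seen), S4--b-->S0 (seen), S4--c-->S2 (seen)
  visit S1: S1--a-->S2 (seen), S1--b-->S0 (seen), S1--c-->S3 (seen)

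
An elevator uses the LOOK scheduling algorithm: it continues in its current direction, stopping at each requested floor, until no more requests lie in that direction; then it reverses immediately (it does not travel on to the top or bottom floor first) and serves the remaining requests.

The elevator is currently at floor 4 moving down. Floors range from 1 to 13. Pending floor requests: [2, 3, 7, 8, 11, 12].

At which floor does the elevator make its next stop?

Current floor: 4, direction: down
Requests above: [7, 8, 11, 12]
Requests below: [2, 3]
Moving down and requests lie below → nearest below is max([2, 3]) = 3

Answer: 3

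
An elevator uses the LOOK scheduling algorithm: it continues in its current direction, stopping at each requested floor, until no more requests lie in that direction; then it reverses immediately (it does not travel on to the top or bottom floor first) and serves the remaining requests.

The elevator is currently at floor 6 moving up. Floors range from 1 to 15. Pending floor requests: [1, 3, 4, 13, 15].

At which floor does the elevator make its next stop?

Answer: 13

Derivation:
Current floor: 6, direction: up
Requests above: [13, 15]
Requests below: [1, 3, 4]
Moving up and requests lie above → nearest above is min([13, 15]) = 13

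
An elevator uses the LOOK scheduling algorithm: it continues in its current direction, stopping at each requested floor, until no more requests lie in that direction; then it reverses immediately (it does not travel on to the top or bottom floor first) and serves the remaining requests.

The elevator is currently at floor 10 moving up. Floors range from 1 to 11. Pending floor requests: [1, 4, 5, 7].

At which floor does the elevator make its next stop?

Answer: 7

Derivation:
Current floor: 10, direction: up
Requests above: []
Requests below: [1, 4, 5, 7]
Moving up but no requests above → reverse; nearest below is max([1, 4, 5, 7]) = 7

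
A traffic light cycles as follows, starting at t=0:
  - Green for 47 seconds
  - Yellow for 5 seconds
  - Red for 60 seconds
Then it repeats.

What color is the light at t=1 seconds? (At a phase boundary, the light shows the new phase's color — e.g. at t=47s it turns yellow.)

Cycle length = 47 + 5 + 60 = 112s
t = 1, phase_t = 1 mod 112 = 1
1 < 47 (green end) → GREEN

Answer: green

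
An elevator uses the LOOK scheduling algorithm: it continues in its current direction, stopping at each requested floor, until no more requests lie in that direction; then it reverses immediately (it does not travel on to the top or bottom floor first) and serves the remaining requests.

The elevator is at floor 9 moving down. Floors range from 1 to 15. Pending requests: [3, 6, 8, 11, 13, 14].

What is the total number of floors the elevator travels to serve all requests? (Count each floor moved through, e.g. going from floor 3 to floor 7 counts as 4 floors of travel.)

Start at floor 9 moving down, LOOK stop order: [8, 6, 3, 11, 13, 14]
  9 → 8: |8-9| = 1, total = 1
  8 → 6: |6-8| = 2, total = 3
  6 → 3: |3-6| = 3, total = 6
  3 → 11: |11-3| = 8, total = 14
  11 → 13: |13-11| = 2, total = 16
  13 → 14: |14-13| = 1, total = 17

Answer: 17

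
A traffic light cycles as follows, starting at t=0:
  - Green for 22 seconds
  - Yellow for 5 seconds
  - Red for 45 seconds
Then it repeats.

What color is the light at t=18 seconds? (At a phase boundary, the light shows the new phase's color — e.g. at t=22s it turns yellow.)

Answer: green

Derivation:
Cycle length = 22 + 5 + 45 = 72s
t = 18, phase_t = 18 mod 72 = 18
18 < 22 (green end) → GREEN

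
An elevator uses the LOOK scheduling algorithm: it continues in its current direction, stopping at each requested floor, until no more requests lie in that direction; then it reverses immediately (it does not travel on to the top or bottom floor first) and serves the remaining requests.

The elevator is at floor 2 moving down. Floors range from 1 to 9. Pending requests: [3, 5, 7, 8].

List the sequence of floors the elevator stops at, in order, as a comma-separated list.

Current: 2, moving DOWN
Serve below first (descending): []
Then reverse, serve above (ascending): [3, 5, 7, 8]

Answer: 3, 5, 7, 8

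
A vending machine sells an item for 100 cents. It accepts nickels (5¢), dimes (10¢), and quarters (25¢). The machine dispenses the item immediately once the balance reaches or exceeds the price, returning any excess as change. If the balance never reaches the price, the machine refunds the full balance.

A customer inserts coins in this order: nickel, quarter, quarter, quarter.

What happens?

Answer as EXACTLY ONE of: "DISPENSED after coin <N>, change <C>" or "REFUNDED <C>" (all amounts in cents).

Answer: REFUNDED 80

Derivation:
Price: 100¢
Coin 1 (nickel, 5¢): balance = 5¢
Coin 2 (quarter, 25¢): balance = 30¢
Coin 3 (quarter, 25¢): balance = 55¢
Coin 4 (quarter, 25¢): balance = 80¢
All coins inserted, balance 80¢ < price 100¢ → REFUND 80¢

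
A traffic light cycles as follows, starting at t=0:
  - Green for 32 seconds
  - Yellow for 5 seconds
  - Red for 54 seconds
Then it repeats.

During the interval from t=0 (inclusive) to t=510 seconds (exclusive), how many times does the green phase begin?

Cycle = 32+5+54 = 91s
green phase starts at t = k*91 + 0 for k=0,1,2,...
Need k*91+0 < 510 → k < 5.604
k ∈ {0, ..., 5} → 6 starts

Answer: 6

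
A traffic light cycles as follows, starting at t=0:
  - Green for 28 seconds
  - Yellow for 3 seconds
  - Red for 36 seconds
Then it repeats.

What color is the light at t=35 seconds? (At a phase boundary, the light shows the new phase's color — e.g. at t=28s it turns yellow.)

Answer: red

Derivation:
Cycle length = 28 + 3 + 36 = 67s
t = 35, phase_t = 35 mod 67 = 35
35 >= 31 → RED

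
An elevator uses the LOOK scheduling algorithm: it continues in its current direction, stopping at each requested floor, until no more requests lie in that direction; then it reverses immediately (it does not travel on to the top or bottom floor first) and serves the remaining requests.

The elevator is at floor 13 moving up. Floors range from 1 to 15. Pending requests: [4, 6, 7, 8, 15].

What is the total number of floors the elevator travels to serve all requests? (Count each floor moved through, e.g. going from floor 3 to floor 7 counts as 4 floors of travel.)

Answer: 13

Derivation:
Start at floor 13 moving up, LOOK stop order: [15, 8, 7, 6, 4]
  13 → 15: |15-13| = 2, total = 2
  15 → 8: |8-15| = 7, total = 9
  8 → 7: |7-8| = 1, total = 10
  7 → 6: |6-7| = 1, total = 11
  6 → 4: |4-6| = 2, total = 13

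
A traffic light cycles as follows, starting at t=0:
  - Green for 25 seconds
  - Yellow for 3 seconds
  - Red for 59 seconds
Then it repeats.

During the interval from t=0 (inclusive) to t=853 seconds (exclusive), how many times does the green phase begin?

Cycle = 25+3+59 = 87s
green phase starts at t = k*87 + 0 for k=0,1,2,...
Need k*87+0 < 853 → k < 9.805
k ∈ {0, ..., 9} → 10 starts

Answer: 10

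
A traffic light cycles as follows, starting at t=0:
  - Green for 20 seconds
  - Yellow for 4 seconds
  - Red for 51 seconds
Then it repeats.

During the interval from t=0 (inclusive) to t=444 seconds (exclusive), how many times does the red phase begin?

Answer: 6

Derivation:
Cycle = 20+4+51 = 75s
red phase starts at t = k*75 + 24 for k=0,1,2,...
Need k*75+24 < 444 → k < 5.600
k ∈ {0, ..., 5} → 6 starts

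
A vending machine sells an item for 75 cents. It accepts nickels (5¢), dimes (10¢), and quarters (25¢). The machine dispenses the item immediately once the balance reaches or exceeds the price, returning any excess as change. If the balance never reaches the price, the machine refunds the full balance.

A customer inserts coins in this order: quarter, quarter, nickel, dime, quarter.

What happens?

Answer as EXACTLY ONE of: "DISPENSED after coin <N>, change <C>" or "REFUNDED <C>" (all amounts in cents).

Answer: DISPENSED after coin 5, change 15

Derivation:
Price: 75¢
Coin 1 (quarter, 25¢): balance = 25¢
Coin 2 (quarter, 25¢): balance = 50¢
Coin 3 (nickel, 5¢): balance = 55¢
Coin 4 (dime, 10¢): balance = 65¢
Coin 5 (quarter, 25¢): balance = 90¢
  → balance >= price → DISPENSE, change = 90 - 75 = 15¢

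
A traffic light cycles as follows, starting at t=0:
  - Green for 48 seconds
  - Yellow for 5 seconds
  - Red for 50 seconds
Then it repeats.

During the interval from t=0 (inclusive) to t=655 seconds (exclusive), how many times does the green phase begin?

Cycle = 48+5+50 = 103s
green phase starts at t = k*103 + 0 for k=0,1,2,...
Need k*103+0 < 655 → k < 6.359
k ∈ {0, ..., 6} → 7 starts

Answer: 7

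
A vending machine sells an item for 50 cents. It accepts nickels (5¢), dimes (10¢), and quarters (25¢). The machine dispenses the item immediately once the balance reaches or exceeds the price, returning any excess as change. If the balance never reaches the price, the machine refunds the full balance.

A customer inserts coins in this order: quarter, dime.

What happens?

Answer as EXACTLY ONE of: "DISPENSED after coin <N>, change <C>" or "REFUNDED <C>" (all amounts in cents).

Price: 50¢
Coin 1 (quarter, 25¢): balance = 25¢
Coin 2 (dime, 10¢): balance = 35¢
All coins inserted, balance 35¢ < price 50¢ → REFUND 35¢

Answer: REFUNDED 35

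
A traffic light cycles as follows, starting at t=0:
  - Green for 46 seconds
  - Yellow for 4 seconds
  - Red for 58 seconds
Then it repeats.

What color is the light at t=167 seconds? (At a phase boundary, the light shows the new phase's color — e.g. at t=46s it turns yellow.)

Cycle length = 46 + 4 + 58 = 108s
t = 167, phase_t = 167 mod 108 = 59
59 >= 50 → RED

Answer: red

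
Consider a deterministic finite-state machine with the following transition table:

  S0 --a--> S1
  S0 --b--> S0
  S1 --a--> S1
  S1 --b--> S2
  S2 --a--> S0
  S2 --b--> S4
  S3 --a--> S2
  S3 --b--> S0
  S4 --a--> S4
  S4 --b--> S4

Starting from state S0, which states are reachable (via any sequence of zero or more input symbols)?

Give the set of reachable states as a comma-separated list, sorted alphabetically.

BFS from S0:
  visit S0: S0--a-->S1 (new), S0--b-->S0 (seen)
  visit S1: S1--a-->S1 (seen), S1--b-->S2 (new)
  visit S2: S2--a-->S0 (seen), S2--b-->S4 (new)
  visit S4: S4--a-->S4 (seen), S4--b-->S4 (seen)

Answer: S0, S1, S2, S4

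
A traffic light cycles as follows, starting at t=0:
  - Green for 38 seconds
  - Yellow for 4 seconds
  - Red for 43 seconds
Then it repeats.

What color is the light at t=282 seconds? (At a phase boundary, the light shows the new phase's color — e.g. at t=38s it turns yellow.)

Answer: green

Derivation:
Cycle length = 38 + 4 + 43 = 85s
t = 282, phase_t = 282 mod 85 = 27
27 < 38 (green end) → GREEN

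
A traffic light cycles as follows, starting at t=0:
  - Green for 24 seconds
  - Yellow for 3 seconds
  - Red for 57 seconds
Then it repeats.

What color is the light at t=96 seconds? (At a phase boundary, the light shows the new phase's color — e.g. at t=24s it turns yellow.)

Answer: green

Derivation:
Cycle length = 24 + 3 + 57 = 84s
t = 96, phase_t = 96 mod 84 = 12
12 < 24 (green end) → GREEN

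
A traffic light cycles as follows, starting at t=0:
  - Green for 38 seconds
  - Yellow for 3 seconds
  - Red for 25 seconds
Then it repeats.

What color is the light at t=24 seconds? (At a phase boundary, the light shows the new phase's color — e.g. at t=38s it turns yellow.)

Cycle length = 38 + 3 + 25 = 66s
t = 24, phase_t = 24 mod 66 = 24
24 < 38 (green end) → GREEN

Answer: green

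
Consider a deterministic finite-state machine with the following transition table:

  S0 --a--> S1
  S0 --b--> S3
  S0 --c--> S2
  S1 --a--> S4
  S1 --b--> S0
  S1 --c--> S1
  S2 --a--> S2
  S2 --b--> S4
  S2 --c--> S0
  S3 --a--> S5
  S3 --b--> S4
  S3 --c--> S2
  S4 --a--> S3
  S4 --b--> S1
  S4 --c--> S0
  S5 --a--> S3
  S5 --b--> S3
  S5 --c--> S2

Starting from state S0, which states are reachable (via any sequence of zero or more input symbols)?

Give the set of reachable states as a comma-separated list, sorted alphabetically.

Answer: S0, S1, S2, S3, S4, S5

Derivation:
BFS from S0:
  visit S0: S0--a-->S1 (new), S0--b-->S3 (new), S0--c-->S2 (new)
  visit S1: S1--a-->S4 (new), S1--b-->S0 (seen), S1--c-->S1 (seen)
  visit S3: S3--a-->S5 (new), S3--b-->S4 (seen), S3--c-->S2 (seen)
  visit S2: S2--a-->S2 (seen), S2--b-->S4 (seen), S2--c-->S0 (seen)
  visit S4: S4--a-->S3 (seen), S4--b-->S1 (seen), S4--c-->S0 (seen)
  visit S5: S5--a-->S3 (seen), S5--b-->S3 (seen), S5--c-->S2 (seen)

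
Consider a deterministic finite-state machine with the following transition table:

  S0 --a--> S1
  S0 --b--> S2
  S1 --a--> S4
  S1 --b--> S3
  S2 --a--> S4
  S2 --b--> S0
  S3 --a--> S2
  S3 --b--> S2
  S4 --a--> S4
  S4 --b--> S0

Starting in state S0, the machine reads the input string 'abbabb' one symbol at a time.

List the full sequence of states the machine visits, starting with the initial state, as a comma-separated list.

Start: S0
  read 'a': S0 --a--> S1
  read 'b': S1 --b--> S3
  read 'b': S3 --b--> S2
  read 'a': S2 --a--> S4
  read 'b': S4 --b--> S0
  read 'b': S0 --b--> S2

Answer: S0, S1, S3, S2, S4, S0, S2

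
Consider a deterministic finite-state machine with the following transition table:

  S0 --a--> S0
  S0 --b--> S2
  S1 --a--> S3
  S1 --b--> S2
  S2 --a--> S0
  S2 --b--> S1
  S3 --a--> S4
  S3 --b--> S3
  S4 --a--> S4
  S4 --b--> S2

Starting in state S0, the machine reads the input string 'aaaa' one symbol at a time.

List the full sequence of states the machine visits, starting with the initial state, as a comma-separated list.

Answer: S0, S0, S0, S0, S0

Derivation:
Start: S0
  read 'a': S0 --a--> S0
  read 'a': S0 --a--> S0
  read 'a': S0 --a--> S0
  read 'a': S0 --a--> S0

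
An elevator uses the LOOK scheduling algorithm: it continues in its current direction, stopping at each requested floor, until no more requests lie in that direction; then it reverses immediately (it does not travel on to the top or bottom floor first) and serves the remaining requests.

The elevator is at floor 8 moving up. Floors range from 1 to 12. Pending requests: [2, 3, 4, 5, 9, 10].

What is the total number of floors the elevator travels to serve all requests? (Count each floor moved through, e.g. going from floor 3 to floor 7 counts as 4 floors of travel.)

Answer: 10

Derivation:
Start at floor 8 moving up, LOOK stop order: [9, 10, 5, 4, 3, 2]
  8 → 9: |9-8| = 1, total = 1
  9 → 10: |10-9| = 1, total = 2
  10 → 5: |5-10| = 5, total = 7
  5 → 4: |4-5| = 1, total = 8
  4 → 3: |3-4| = 1, total = 9
  3 → 2: |2-3| = 1, total = 10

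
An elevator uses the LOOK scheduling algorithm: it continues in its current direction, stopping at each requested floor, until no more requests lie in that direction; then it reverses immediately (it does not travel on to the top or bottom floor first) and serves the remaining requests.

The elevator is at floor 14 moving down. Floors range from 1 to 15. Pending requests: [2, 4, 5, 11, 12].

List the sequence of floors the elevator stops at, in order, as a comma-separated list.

Answer: 12, 11, 5, 4, 2

Derivation:
Current: 14, moving DOWN
Serve below first (descending): [12, 11, 5, 4, 2]
Then reverse, serve above (ascending): []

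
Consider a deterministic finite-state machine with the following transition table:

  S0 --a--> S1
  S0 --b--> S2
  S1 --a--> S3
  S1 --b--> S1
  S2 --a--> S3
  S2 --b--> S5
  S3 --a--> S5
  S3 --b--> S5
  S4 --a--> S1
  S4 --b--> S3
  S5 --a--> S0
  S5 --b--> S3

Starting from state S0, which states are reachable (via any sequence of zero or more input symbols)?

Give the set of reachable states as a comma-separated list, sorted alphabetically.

Answer: S0, S1, S2, S3, S5

Derivation:
BFS from S0:
  visit S0: S0--a-->S1 (new), S0--b-->S2 (new)
  visit S1: S1--a-->S3 (new), S1--b-->S1 (seen)
  visit S2: S2--a-->S3 (seen), S2--b-->S5 (new)
  visit S3: S3--a-->S5 (seen), S3--b-->S5 (seen)
  visit S5: S5--a-->S0 (seen), S5--b-->S3 (seen)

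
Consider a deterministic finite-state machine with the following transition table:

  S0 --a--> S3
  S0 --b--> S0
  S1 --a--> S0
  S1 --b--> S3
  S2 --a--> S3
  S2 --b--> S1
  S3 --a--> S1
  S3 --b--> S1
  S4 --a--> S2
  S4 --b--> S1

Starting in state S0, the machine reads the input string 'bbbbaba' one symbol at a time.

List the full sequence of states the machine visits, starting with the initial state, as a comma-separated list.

Start: S0
  read 'b': S0 --b--> S0
  read 'b': S0 --b--> S0
  read 'b': S0 --b--> S0
  read 'b': S0 --b--> S0
  read 'a': S0 --a--> S3
  read 'b': S3 --b--> S1
  read 'a': S1 --a--> S0

Answer: S0, S0, S0, S0, S0, S3, S1, S0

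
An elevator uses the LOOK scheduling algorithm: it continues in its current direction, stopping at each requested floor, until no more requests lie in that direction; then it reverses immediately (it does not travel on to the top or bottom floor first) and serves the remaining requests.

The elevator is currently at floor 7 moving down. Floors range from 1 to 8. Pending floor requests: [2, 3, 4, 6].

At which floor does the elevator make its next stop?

Current floor: 7, direction: down
Requests above: []
Requests below: [2, 3, 4, 6]
Moving down and requests lie below → nearest below is max([2, 3, 4, 6]) = 6

Answer: 6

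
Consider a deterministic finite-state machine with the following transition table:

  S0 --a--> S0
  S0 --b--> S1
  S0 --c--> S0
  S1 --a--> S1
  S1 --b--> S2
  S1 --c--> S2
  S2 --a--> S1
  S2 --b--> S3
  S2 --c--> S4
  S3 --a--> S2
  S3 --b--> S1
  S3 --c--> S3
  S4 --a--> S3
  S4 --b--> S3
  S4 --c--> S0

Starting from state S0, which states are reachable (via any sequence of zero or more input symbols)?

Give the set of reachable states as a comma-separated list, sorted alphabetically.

Answer: S0, S1, S2, S3, S4

Derivation:
BFS from S0:
  visit S0: S0--a-->S0 (seen), S0--b-->S1 (new), S0--c-->S0 (seen)
  visit S1: S1--a-->S1 (seen), S1--b-->S2 (new), S1--c-->S2 (seen)
  visit S2: S2--a-->S1 (seen), S2--b-->S3 (new), S2--c-->S4 (new)
  visit S3: S3--a-->S2 (seen), S3--b-->S1 (seen), S3--c-->S3 (seen)
  visit S4: S4--a-->S3 (seen), S4--b-->S3 (seen), S4--c-->S0 (seen)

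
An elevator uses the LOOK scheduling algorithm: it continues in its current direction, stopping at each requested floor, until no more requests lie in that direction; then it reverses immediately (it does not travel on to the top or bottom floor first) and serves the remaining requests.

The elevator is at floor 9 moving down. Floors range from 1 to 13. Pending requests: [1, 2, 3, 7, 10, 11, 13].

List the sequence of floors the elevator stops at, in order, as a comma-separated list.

Answer: 7, 3, 2, 1, 10, 11, 13

Derivation:
Current: 9, moving DOWN
Serve below first (descending): [7, 3, 2, 1]
Then reverse, serve above (ascending): [10, 11, 13]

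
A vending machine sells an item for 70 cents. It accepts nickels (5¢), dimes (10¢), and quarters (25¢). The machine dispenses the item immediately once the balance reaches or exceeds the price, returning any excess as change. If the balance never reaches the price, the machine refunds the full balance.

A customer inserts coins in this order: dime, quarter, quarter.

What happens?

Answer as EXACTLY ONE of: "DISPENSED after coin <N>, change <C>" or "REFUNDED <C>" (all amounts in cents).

Price: 70¢
Coin 1 (dime, 10¢): balance = 10¢
Coin 2 (quarter, 25¢): balance = 35¢
Coin 3 (quarter, 25¢): balance = 60¢
All coins inserted, balance 60¢ < price 70¢ → REFUND 60¢

Answer: REFUNDED 60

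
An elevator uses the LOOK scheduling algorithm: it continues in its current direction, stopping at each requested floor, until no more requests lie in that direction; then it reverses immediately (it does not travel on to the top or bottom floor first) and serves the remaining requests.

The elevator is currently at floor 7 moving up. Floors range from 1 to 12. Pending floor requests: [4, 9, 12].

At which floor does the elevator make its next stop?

Answer: 9

Derivation:
Current floor: 7, direction: up
Requests above: [9, 12]
Requests below: [4]
Moving up and requests lie above → nearest above is min([9, 12]) = 9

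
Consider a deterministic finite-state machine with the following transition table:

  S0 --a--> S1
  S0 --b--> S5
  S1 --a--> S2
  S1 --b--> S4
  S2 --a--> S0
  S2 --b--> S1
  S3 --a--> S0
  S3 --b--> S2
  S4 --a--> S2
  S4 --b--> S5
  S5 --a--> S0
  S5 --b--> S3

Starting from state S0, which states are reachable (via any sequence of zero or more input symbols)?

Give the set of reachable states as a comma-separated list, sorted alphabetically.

BFS from S0:
  visit S0: S0--a-->S1 (new), S0--b-->S5 (new)
  visit S1: S1--a-->S2 (new), S1--b-->S4 (new)
  visit S5: S5--a-->S0 (seen), S5--b-->S3 (new)
  visit S2: S2--a-->S0 (seen), S2--b-->S1 (seen)
  visit S4: S4--a-->S2 (seen), S4--b-->S5 (seen)
  visit S3: S3--a-->S0 (seen), S3--b-->S2 (seen)

Answer: S0, S1, S2, S3, S4, S5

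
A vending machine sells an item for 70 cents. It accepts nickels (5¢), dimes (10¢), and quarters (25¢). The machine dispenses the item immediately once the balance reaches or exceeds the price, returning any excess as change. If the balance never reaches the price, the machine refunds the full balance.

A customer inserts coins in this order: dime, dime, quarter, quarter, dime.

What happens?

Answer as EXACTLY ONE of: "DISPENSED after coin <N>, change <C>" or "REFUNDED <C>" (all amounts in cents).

Price: 70¢
Coin 1 (dime, 10¢): balance = 10¢
Coin 2 (dime, 10¢): balance = 20¢
Coin 3 (quarter, 25¢): balance = 45¢
Coin 4 (quarter, 25¢): balance = 70¢
  → balance >= price → DISPENSE, change = 70 - 70 = 0¢

Answer: DISPENSED after coin 4, change 0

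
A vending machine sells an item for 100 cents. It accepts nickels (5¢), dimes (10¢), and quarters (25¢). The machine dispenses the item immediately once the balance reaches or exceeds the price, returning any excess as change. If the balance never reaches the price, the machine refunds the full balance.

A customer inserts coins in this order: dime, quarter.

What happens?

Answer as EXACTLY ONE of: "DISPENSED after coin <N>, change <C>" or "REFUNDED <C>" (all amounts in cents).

Answer: REFUNDED 35

Derivation:
Price: 100¢
Coin 1 (dime, 10¢): balance = 10¢
Coin 2 (quarter, 25¢): balance = 35¢
All coins inserted, balance 35¢ < price 100¢ → REFUND 35¢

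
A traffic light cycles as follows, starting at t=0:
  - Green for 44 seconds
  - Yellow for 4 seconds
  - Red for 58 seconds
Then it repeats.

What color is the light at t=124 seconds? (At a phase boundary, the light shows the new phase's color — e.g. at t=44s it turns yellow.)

Cycle length = 44 + 4 + 58 = 106s
t = 124, phase_t = 124 mod 106 = 18
18 < 44 (green end) → GREEN

Answer: green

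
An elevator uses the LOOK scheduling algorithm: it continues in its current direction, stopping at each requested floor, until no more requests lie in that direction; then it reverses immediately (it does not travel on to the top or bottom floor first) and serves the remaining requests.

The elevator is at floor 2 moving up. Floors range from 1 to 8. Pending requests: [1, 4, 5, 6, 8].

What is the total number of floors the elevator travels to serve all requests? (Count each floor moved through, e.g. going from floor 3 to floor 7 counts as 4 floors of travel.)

Start at floor 2 moving up, LOOK stop order: [4, 5, 6, 8, 1]
  2 → 4: |4-2| = 2, total = 2
  4 → 5: |5-4| = 1, total = 3
  5 → 6: |6-5| = 1, total = 4
  6 → 8: |8-6| = 2, total = 6
  8 → 1: |1-8| = 7, total = 13

Answer: 13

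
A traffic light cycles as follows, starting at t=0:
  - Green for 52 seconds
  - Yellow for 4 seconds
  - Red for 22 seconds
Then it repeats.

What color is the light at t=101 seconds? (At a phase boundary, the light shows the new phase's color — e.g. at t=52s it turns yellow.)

Cycle length = 52 + 4 + 22 = 78s
t = 101, phase_t = 101 mod 78 = 23
23 < 52 (green end) → GREEN

Answer: green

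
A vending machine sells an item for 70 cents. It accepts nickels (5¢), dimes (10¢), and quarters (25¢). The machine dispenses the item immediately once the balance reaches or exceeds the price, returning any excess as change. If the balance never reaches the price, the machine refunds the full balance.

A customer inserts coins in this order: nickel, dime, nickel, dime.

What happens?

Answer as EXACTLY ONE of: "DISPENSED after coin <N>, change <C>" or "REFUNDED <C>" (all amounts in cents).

Price: 70¢
Coin 1 (nickel, 5¢): balance = 5¢
Coin 2 (dime, 10¢): balance = 15¢
Coin 3 (nickel, 5¢): balance = 20¢
Coin 4 (dime, 10¢): balance = 30¢
All coins inserted, balance 30¢ < price 70¢ → REFUND 30¢

Answer: REFUNDED 30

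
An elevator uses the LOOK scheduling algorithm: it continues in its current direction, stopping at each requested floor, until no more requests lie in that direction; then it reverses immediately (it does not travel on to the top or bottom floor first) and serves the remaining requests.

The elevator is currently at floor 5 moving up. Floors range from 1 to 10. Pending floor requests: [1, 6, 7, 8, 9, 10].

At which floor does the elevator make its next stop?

Answer: 6

Derivation:
Current floor: 5, direction: up
Requests above: [6, 7, 8, 9, 10]
Requests below: [1]
Moving up and requests lie above → nearest above is min([6, 7, 8, 9, 10]) = 6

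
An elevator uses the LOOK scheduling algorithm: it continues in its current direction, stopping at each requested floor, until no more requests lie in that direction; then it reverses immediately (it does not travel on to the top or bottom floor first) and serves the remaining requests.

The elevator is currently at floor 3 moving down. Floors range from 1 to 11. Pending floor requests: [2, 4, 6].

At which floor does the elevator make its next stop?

Answer: 2

Derivation:
Current floor: 3, direction: down
Requests above: [4, 6]
Requests below: [2]
Moving down and requests lie below → nearest below is max([2]) = 2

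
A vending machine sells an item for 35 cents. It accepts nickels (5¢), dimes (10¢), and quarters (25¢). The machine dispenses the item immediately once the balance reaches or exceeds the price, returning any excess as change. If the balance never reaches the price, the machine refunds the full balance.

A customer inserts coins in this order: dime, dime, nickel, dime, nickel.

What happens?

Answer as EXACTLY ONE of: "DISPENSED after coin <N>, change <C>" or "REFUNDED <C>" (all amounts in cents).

Price: 35¢
Coin 1 (dime, 10¢): balance = 10¢
Coin 2 (dime, 10¢): balance = 20¢
Coin 3 (nickel, 5¢): balance = 25¢
Coin 4 (dime, 10¢): balance = 35¢
  → balance >= price → DISPENSE, change = 35 - 35 = 0¢

Answer: DISPENSED after coin 4, change 0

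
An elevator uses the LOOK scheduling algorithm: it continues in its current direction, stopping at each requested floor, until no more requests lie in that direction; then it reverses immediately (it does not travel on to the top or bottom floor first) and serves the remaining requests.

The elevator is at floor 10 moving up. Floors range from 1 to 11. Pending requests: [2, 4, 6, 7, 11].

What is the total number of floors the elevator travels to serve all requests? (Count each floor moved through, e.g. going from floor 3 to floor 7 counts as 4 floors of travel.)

Answer: 10

Derivation:
Start at floor 10 moving up, LOOK stop order: [11, 7, 6, 4, 2]
  10 → 11: |11-10| = 1, total = 1
  11 → 7: |7-11| = 4, total = 5
  7 → 6: |6-7| = 1, total = 6
  6 → 4: |4-6| = 2, total = 8
  4 → 2: |2-4| = 2, total = 10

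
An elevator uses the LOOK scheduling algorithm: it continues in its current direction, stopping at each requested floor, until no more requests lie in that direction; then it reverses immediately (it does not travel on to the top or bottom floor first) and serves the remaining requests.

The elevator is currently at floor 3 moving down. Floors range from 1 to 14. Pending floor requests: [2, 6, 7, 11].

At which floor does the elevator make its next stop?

Answer: 2

Derivation:
Current floor: 3, direction: down
Requests above: [6, 7, 11]
Requests below: [2]
Moving down and requests lie below → nearest below is max([2]) = 2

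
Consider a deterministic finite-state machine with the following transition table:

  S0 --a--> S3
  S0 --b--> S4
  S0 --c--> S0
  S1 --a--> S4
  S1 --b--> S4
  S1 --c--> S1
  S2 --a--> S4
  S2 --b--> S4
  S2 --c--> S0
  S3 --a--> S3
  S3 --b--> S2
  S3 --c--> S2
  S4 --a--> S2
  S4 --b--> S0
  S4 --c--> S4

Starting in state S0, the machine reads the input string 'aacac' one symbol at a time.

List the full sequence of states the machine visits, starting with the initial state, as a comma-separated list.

Answer: S0, S3, S3, S2, S4, S4

Derivation:
Start: S0
  read 'a': S0 --a--> S3
  read 'a': S3 --a--> S3
  read 'c': S3 --c--> S2
  read 'a': S2 --a--> S4
  read 'c': S4 --c--> S4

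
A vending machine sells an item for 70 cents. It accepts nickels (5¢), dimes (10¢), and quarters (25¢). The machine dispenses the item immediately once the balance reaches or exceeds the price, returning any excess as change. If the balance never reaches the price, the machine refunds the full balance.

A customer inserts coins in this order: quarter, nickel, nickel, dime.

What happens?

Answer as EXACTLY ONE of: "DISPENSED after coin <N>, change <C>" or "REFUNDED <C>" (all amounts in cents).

Answer: REFUNDED 45

Derivation:
Price: 70¢
Coin 1 (quarter, 25¢): balance = 25¢
Coin 2 (nickel, 5¢): balance = 30¢
Coin 3 (nickel, 5¢): balance = 35¢
Coin 4 (dime, 10¢): balance = 45¢
All coins inserted, balance 45¢ < price 70¢ → REFUND 45¢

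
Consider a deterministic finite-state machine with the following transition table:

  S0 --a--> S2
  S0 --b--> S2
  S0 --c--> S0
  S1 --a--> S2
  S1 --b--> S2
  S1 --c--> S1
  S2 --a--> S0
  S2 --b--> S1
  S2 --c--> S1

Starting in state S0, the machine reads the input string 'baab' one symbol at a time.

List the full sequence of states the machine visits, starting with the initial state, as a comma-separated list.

Answer: S0, S2, S0, S2, S1

Derivation:
Start: S0
  read 'b': S0 --b--> S2
  read 'a': S2 --a--> S0
  read 'a': S0 --a--> S2
  read 'b': S2 --b--> S1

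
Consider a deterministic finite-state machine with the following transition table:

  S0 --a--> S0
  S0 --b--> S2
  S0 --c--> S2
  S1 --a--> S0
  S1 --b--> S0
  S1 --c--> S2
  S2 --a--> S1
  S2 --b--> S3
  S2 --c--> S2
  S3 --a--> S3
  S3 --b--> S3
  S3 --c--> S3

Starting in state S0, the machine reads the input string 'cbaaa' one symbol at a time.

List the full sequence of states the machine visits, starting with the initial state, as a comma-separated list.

Start: S0
  read 'c': S0 --c--> S2
  read 'b': S2 --b--> S3
  read 'a': S3 --a--> S3
  read 'a': S3 --a--> S3
  read 'a': S3 --a--> S3

Answer: S0, S2, S3, S3, S3, S3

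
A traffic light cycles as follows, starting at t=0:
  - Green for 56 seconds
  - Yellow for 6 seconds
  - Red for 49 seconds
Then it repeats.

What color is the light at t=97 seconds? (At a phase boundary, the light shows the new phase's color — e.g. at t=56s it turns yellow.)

Cycle length = 56 + 6 + 49 = 111s
t = 97, phase_t = 97 mod 111 = 97
97 >= 62 → RED

Answer: red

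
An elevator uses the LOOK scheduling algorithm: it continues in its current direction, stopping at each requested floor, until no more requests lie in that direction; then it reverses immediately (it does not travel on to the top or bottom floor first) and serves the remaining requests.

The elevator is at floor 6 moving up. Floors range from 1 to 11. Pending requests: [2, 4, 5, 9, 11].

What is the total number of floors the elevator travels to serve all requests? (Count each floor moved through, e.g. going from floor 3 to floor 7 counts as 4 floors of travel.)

Answer: 14

Derivation:
Start at floor 6 moving up, LOOK stop order: [9, 11, 5, 4, 2]
  6 → 9: |9-6| = 3, total = 3
  9 → 11: |11-9| = 2, total = 5
  11 → 5: |5-11| = 6, total = 11
  5 → 4: |4-5| = 1, total = 12
  4 → 2: |2-4| = 2, total = 14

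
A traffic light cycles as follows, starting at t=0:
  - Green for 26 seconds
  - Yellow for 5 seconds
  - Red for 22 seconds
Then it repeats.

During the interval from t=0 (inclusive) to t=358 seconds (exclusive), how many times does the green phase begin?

Cycle = 26+5+22 = 53s
green phase starts at t = k*53 + 0 for k=0,1,2,...
Need k*53+0 < 358 → k < 6.755
k ∈ {0, ..., 6} → 7 starts

Answer: 7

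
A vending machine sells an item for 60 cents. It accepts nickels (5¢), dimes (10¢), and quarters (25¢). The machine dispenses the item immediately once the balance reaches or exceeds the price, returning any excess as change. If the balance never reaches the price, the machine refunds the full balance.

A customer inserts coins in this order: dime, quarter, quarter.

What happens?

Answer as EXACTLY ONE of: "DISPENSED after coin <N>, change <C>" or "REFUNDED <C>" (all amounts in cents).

Price: 60¢
Coin 1 (dime, 10¢): balance = 10¢
Coin 2 (quarter, 25¢): balance = 35¢
Coin 3 (quarter, 25¢): balance = 60¢
  → balance >= price → DISPENSE, change = 60 - 60 = 0¢

Answer: DISPENSED after coin 3, change 0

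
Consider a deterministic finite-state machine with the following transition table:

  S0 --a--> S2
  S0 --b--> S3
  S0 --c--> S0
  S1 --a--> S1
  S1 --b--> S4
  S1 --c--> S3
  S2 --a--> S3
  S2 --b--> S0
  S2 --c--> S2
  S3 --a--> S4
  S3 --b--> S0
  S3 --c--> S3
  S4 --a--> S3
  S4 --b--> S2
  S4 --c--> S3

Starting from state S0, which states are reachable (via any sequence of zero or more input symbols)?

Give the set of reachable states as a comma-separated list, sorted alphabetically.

BFS from S0:
  visit S0: S0--a-->S2 (new), S0--b-->S3 (new), S0--c-->S0 (seen)
  visit S2: S2--a-->S3 (seen), S2--b-->S0 (seen), S2--c-->S2 (seen)
  visit S3: S3--a-->S4 (new), S3--b-->S0 (seen), S3--c-->S3 (seen)
  visit S4: S4--a-->S3 (seen), S4--b-->S2 (seen), S4--c-->S3 (seen)

Answer: S0, S2, S3, S4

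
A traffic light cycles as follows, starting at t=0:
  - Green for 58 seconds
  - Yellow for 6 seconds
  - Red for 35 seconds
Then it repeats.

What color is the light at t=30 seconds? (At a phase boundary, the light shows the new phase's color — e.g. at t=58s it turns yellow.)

Cycle length = 58 + 6 + 35 = 99s
t = 30, phase_t = 30 mod 99 = 30
30 < 58 (green end) → GREEN

Answer: green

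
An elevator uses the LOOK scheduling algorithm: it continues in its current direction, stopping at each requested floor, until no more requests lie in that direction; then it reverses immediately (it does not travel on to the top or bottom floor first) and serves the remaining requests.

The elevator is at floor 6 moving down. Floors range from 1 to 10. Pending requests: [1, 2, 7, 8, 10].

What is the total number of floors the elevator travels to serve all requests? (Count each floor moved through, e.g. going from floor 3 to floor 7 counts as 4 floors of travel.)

Start at floor 6 moving down, LOOK stop order: [2, 1, 7, 8, 10]
  6 → 2: |2-6| = 4, total = 4
  2 → 1: |1-2| = 1, total = 5
  1 → 7: |7-1| = 6, total = 11
  7 → 8: |8-7| = 1, total = 12
  8 → 10: |10-8| = 2, total = 14

Answer: 14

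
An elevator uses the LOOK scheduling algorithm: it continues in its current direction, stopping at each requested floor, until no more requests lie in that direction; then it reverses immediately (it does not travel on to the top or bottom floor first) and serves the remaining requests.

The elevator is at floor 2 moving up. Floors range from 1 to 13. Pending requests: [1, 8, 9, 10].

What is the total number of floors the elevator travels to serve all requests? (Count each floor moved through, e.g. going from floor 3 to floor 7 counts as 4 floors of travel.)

Answer: 17

Derivation:
Start at floor 2 moving up, LOOK stop order: [8, 9, 10, 1]
  2 → 8: |8-2| = 6, total = 6
  8 → 9: |9-8| = 1, total = 7
  9 → 10: |10-9| = 1, total = 8
  10 → 1: |1-10| = 9, total = 17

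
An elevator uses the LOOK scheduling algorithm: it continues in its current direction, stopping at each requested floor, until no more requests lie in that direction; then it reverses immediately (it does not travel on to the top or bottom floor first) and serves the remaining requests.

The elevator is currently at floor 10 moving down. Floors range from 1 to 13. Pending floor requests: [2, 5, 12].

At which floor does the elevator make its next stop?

Answer: 5

Derivation:
Current floor: 10, direction: down
Requests above: [12]
Requests below: [2, 5]
Moving down and requests lie below → nearest below is max([2, 5]) = 5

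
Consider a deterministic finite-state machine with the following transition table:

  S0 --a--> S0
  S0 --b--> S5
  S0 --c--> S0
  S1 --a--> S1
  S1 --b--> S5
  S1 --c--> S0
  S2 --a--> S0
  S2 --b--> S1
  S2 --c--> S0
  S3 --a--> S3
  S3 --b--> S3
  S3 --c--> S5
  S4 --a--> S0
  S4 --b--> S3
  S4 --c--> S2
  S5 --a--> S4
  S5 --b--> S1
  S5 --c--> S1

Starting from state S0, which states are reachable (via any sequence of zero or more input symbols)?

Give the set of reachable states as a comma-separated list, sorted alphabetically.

BFS from S0:
  visit S0: S0--a-->S0 (seen), S0--b-->S5 (new), S0--c-->S0 (seen)
  visit S5: S5--a-->S4 (new), S5--b-->S1 (new), S5--c-->S1 (seen)
  visit S4: S4--a-->S0 (seen), S4--b-->S3 (new), S4--c-->S2 (new)
  visit S1: S1--a-->S1 (seen), S1--b-->S5 (seen), S1--c-->S0 (seen)
  visit S3: S3--a-->S3 (seen), S3--b-->S3 (seen), S3--c-->S5 (seen)
  visit S2: S2--a-->S0 (seen), S2--b-->S1 (seen), S2--c-->S0 (seen)

Answer: S0, S1, S2, S3, S4, S5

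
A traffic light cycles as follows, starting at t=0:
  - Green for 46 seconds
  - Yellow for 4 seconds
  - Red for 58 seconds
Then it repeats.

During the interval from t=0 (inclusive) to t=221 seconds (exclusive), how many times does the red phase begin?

Cycle = 46+4+58 = 108s
red phase starts at t = k*108 + 50 for k=0,1,2,...
Need k*108+50 < 221 → k < 1.583
k ∈ {0, ..., 1} → 2 starts

Answer: 2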